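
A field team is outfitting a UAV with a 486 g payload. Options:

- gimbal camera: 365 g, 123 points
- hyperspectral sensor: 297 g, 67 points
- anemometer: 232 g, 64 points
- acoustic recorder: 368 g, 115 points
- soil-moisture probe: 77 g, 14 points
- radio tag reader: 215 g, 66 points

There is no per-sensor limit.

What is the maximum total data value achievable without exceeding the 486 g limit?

137

Taking gimbal camera + soil-moisture probe: 442 g used, 137 in data value.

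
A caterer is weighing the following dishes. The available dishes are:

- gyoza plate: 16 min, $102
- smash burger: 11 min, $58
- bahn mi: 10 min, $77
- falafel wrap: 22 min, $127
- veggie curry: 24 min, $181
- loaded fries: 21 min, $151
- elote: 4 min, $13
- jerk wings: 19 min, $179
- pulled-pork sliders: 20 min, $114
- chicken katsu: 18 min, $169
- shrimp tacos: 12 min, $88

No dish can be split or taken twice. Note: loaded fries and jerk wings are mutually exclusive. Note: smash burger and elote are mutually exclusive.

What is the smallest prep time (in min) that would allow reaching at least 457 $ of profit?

Minimise min subject to total profit ≥ 457.
gyoza plate + elote + jerk wings + chicken katsu reaches 463 using 57 min.
No combination under 57 min hits 457.

57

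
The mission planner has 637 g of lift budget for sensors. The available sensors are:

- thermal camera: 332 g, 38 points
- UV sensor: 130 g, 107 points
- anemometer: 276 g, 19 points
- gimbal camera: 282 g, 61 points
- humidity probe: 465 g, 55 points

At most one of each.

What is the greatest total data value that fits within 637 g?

168

The ratio ordering already packs tightly: UV sensor + gimbal camera, 412 g, 168.
Nothing else within 637 g beats 168.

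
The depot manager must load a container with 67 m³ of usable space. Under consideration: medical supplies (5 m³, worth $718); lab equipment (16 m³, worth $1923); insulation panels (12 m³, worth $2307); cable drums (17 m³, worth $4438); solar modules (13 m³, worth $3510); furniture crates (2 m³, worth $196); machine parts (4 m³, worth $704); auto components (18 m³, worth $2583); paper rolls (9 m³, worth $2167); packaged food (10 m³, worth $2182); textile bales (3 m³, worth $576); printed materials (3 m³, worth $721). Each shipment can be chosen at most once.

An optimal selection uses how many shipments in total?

Optimal total is 15901.
insulation panels + cable drums + solar modules + paper rolls + packaged food + textile bales + printed materials hits 15901 at 67 m³.
Every optimal selection uses 7 shipments.

7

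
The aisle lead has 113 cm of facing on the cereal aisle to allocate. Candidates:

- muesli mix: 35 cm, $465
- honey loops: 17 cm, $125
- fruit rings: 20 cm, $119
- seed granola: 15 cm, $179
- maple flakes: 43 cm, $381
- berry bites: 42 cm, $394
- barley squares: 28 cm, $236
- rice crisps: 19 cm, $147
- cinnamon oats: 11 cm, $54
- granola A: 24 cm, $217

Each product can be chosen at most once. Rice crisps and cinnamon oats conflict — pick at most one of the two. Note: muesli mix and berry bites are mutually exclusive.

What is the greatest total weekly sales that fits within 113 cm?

Muesli mix + seed granola + maple flakes + rice crisps uses 112 of the 113 cm and totals 1172.
The closest alternative, muesli mix + seed granola + barley squares + cinnamon oats + granola A, reaches only 1151.

1172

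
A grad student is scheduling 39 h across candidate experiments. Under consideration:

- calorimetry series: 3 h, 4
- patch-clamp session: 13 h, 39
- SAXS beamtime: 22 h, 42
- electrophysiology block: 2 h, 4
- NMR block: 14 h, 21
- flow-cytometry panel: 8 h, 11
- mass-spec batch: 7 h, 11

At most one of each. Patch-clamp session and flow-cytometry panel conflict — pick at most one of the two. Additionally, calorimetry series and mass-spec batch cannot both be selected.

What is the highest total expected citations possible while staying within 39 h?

85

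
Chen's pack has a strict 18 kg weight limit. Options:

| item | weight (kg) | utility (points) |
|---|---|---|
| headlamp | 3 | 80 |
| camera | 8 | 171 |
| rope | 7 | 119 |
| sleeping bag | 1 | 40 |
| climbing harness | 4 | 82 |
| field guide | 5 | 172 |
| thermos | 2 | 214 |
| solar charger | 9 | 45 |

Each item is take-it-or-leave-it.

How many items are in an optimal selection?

4

Optimal total is 637.
For example headlamp + camera + field guide + thermos achieves it, using 18 kg.
Every optimal selection uses 4 items.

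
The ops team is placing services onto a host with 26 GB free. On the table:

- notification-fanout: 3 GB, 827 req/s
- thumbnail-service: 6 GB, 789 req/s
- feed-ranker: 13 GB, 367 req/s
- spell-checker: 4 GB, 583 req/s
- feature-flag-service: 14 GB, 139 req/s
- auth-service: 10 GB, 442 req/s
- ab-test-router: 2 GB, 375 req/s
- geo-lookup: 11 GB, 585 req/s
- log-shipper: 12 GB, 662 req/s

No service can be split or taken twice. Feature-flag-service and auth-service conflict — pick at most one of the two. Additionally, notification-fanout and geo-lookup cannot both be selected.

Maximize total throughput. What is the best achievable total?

3016

Density check — notification-fanout 275.67, ab-test-router 187.50, spell-checker 145.75 are the best per GB.
Taking notification-fanout + thumbnail-service + spell-checker + auth-service + ab-test-router: 25 GB used, 3016 in throughput.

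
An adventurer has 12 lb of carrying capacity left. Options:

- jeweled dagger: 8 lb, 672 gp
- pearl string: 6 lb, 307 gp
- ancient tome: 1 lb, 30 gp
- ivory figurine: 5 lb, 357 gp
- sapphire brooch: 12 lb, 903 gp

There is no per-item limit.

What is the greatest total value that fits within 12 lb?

903

A density-first pass picks jeweled dagger + 4×ancient tome — 792 at 12 lb.
The 12 lb tied up in jeweled dagger and 4×ancient tome is better spent on sapphire brooch — total rises to 903 (12 lb).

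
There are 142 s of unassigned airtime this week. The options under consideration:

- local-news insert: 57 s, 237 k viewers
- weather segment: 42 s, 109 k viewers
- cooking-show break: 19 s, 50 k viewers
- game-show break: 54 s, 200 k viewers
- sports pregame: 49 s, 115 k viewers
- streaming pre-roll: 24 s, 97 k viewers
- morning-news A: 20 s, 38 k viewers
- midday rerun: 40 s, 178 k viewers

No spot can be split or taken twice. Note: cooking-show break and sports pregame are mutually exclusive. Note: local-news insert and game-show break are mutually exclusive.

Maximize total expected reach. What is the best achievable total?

The ratio ordering already packs tightly: local-news insert + cooking-show break + streaming pre-roll + midday rerun, 140 s, 562.
Next best is local-news insert + streaming pre-roll + morning-news A + midday rerun at 550 (141 s) — short by 12.

562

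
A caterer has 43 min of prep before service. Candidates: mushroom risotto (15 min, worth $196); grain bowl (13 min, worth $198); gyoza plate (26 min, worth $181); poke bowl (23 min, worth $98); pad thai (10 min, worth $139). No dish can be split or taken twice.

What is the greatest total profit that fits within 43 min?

533

The ratio ordering already packs tightly: mushroom risotto + grain bowl + pad thai, 38 min, 533.
Next best is mushroom risotto + grain bowl at 394 (28 min) — short by 139.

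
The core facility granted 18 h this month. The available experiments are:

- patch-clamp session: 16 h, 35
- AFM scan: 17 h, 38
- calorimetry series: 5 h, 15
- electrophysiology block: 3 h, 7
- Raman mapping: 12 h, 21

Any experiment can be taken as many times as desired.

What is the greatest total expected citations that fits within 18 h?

Density check — calorimetry series 3.00, electrophysiology block 2.33, AFM scan 2.24, patch-clamp session 2.19 are the best per h.
Best packing: 3×calorimetry series + electrophysiology block — 18 h, 52 total.
That's the maximum — no swap from here does better than 52.

52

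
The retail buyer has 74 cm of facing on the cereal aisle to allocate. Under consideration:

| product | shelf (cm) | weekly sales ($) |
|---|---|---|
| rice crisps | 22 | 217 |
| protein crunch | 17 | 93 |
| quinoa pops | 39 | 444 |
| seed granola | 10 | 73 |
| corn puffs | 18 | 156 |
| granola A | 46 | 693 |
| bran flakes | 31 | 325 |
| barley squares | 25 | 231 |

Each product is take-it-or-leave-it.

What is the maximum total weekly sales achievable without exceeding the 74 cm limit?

924

Ranking by ratio (weekly sales/cm): granola A 15.07, quinoa pops 11.38, bran flakes 10.48.
Taking the top-ratio products first gives rice crisps + granola A for 910 (68 cm).
Dropping rice crisps frees 22 cm; slotting in barley squares (25 cm) lifts the total to 924 at 71 cm.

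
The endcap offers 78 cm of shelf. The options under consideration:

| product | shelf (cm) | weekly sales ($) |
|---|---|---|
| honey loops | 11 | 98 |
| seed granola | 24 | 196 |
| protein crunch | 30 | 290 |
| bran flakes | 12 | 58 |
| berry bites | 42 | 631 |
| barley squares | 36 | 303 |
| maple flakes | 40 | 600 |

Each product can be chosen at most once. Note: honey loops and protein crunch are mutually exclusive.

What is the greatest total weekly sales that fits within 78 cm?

934

Ranking by ratio (weekly sales/cm): berry bites 15.02, maple flakes 15.00, protein crunch 9.67, honey loops 8.91.
Greedy by ratio would take protein crunch + berry bites: 72 cm used, total 921.
Replace protein crunch with barley squares: the trade gains 13 net, giving 934 at 78 cm.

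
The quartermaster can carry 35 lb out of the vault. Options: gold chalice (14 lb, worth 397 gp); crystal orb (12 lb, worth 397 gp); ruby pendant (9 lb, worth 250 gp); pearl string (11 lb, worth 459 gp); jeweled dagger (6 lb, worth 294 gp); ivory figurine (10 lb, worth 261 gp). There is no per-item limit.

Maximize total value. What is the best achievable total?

Ranking by ratio (value/lb): jeweled dagger 49.00, pearl string 41.73, crystal orb 33.08, gold chalice 28.36.
The ratio heuristic lands on 5×jeweled dagger (1470) but leaves 5 lb idle.
Replace jeweled dagger with pearl string: the trade gains 165 net, giving 1635 at 35 lb.

1635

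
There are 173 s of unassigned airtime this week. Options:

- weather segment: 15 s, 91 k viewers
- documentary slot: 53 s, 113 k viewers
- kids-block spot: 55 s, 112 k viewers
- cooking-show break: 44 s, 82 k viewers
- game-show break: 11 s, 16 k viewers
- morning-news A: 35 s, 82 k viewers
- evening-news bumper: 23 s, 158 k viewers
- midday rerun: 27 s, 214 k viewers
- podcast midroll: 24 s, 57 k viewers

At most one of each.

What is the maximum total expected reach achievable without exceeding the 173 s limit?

The ratio heuristic lands on weather segment + cooking-show break + morning-news A + evening-news bumper + midday rerun + podcast midroll (684) but leaves 5 s idle.
A better packing is weather segment + documentary slot + kids-block spot + evening-news bumper + midday rerun: 173 s, total 688.

688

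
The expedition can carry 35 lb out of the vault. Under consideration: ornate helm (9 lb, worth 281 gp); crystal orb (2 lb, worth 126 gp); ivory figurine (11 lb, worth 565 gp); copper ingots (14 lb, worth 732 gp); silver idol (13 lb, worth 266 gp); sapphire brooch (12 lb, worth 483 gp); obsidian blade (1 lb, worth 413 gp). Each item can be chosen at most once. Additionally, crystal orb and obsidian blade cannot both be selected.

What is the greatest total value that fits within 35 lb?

1991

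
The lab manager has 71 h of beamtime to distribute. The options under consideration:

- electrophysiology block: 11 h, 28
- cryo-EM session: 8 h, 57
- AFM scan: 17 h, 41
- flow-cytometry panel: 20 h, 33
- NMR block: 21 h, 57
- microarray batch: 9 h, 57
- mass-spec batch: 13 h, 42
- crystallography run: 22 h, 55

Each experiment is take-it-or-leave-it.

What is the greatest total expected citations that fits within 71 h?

Ranking by ratio (expected citations/h): cryo-EM session 7.12, microarray batch 6.33, mass-spec batch 3.23.
A density-first pass picks electrophysiology block + cryo-EM session + NMR block + microarray batch + mass-spec batch — 241 at 62 h.
Dropping electrophysiology block frees 11 h; slotting in AFM scan (17 h) lifts the total to 254 at 68 h.

254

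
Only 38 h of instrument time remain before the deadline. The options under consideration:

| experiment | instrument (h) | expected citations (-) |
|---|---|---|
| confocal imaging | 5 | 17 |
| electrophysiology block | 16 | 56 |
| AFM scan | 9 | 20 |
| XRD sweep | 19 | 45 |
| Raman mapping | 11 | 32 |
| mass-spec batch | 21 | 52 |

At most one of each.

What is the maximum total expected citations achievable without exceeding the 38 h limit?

108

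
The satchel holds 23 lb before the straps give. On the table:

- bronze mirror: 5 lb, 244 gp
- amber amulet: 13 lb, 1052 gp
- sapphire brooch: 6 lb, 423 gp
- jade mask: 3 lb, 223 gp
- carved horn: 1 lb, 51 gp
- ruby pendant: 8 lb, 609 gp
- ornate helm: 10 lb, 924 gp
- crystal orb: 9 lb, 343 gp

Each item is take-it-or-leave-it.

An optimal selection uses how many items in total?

2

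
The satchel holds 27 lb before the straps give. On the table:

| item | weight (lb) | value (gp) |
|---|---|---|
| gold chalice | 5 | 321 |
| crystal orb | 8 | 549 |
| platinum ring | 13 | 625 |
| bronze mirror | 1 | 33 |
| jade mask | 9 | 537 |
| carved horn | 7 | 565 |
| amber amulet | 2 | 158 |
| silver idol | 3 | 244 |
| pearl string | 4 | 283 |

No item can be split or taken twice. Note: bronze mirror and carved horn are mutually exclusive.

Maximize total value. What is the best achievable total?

1962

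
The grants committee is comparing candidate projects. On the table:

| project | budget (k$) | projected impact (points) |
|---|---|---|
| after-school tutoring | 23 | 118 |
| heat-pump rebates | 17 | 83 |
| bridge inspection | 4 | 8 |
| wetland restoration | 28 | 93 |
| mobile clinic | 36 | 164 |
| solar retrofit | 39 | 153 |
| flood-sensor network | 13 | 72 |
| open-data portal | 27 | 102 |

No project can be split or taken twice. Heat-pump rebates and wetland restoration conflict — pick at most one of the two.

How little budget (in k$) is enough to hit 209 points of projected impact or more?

Need the lightest bundle worth ≥ 209.
Taking after-school tutoring + heat-pump rebates + bridge inspection gives 209 (≥ 209) for 44 k$.
No combination under 44 k$ hits 209.

44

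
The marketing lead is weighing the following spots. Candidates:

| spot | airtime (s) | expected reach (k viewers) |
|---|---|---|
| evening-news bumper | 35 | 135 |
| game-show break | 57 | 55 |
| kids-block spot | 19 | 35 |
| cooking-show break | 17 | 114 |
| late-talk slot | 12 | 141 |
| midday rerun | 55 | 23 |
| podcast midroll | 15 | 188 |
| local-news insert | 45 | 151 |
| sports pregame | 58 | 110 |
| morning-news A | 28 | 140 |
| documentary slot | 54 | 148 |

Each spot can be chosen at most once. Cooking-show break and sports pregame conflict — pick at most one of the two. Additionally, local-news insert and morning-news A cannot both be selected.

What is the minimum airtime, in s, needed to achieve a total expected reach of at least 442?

44

Look for the lowest-airtime combination reaching 442.
cooking-show break + late-talk slot + podcast midroll reaches 443 using 44 s.
Any bundle with less than 44 s falls short of 442.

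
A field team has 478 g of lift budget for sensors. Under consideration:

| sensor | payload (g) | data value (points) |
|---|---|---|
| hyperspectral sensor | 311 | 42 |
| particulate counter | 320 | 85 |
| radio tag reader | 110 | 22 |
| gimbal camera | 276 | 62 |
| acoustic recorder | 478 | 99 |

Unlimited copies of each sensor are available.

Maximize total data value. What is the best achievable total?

Particulate counter + radio tag reader uses 430 of the 478 g and totals 107.
Every other selection either busts 478 g or fails to beat 107.

107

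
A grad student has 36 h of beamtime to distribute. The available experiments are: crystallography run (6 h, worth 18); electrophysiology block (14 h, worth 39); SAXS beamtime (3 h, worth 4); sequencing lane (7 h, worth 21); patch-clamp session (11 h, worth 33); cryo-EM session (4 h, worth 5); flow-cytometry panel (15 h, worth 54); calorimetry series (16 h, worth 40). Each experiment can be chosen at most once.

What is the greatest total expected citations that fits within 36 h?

Density check — flow-cytometry panel 3.60, crystallography run 3.00, sequencing lane 3.00 are the best per h.
The ratio heuristic lands on crystallography run + SAXS beamtime + sequencing lane + cryo-EM session + flow-cytometry panel (102) but leaves 1 h idle.
Replace crystallography run and SAXS beamtime and cryo-EM session with electrophysiology block: the trade gains 12 net, giving 114 at 36 h.
Next best is SAXS beamtime + sequencing lane + patch-clamp session + flow-cytometry panel at 112 (36 h) — short by 2.

114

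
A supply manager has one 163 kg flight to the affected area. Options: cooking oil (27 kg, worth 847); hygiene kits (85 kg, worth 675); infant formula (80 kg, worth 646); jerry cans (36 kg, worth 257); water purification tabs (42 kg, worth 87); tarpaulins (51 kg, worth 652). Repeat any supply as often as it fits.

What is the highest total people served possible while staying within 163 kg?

Density check — cooking oil 31.37, tarpaulins 12.78, infant formula 8.07, hygiene kits 7.94 are the best per kg.
6×cooking oil uses 162 of the 163 kg and totals 5082.

5082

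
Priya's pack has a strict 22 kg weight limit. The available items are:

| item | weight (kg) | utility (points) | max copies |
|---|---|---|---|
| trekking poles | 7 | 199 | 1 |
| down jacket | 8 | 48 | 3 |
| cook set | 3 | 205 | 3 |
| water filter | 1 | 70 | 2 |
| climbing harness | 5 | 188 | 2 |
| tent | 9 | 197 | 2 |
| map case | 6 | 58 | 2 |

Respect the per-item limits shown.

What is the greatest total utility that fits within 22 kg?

1131

Taking 3×cook set + 2×water filter + 2×climbing harness: 21 kg used, 1131 in utility.
Every other selection either busts 22 kg or exceeds an availability limit or fails to beat 1131.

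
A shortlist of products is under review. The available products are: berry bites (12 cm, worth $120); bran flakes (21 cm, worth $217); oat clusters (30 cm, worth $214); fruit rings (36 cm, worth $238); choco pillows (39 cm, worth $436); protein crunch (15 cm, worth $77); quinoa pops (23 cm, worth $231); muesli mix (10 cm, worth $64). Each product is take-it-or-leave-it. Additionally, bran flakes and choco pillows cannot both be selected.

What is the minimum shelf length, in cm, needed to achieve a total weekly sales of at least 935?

Need the lightest bundle worth ≥ 935.
oat clusters + choco pillows + quinoa pops + muesli mix reaches 945 using 102 cm.
Any bundle with less than 102 cm falls short of 935.

102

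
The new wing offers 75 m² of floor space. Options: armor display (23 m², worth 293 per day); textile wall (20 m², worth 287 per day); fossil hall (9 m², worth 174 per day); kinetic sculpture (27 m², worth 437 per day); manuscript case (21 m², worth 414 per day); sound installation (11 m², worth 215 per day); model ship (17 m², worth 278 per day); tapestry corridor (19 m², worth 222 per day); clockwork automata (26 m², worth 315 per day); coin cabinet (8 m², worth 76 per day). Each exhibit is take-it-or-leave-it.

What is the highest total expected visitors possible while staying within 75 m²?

1303

By expected visitors per m²: manuscript case 19.71, sound installation 19.55, fossil hall 19.33 lead.
The ratio heuristic lands on fossil hall + manuscript case + sound installation + model ship + coin cabinet (1157) but leaves 9 m² idle.
Dropping sound installation and coin cabinet frees 19 m²; slotting in kinetic sculpture (27 m²) lifts the total to 1303 at 74 m².
Runner-up fossil hall + kinetic sculpture + manuscript case + sound installation tops out at 1240.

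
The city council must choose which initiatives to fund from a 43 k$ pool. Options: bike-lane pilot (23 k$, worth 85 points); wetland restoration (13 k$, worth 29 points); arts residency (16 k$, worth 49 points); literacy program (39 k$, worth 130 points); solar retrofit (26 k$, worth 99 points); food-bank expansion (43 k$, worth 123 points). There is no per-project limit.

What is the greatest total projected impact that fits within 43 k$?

148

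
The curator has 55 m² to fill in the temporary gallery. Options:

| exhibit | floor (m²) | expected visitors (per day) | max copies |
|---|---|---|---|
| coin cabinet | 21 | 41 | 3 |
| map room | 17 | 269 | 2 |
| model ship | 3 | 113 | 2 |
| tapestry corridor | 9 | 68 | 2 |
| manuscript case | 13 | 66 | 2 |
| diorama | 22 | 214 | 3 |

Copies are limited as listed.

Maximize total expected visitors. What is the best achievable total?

832

Taking 2×map room + 2×model ship + tapestry corridor: 49 m² used, 832 in expected visitors.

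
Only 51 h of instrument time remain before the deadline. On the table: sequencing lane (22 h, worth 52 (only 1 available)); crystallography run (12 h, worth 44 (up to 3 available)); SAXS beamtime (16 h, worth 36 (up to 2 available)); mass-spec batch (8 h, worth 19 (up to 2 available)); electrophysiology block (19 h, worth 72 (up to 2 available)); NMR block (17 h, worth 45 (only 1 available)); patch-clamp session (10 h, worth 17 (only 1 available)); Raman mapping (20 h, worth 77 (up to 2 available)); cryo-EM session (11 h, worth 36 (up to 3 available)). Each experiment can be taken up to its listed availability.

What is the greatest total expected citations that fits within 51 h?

193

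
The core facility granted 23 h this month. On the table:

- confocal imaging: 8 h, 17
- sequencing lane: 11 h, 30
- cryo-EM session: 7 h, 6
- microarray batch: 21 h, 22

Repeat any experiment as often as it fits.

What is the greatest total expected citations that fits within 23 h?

2×sequencing lane uses 22 of the 23 h and totals 60.
Nothing else within 23 h beats 60.

60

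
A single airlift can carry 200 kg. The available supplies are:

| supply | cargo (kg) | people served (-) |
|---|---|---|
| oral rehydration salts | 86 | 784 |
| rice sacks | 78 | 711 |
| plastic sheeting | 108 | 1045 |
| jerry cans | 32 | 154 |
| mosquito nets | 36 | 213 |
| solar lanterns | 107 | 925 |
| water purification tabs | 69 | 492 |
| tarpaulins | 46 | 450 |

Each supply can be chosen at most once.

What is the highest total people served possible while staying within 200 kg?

1829

Ranking by ratio (people served/kg): tarpaulins 9.78, plastic sheeting 9.68, oral rehydration salts 9.12, rice sacks 9.12.
A density-first pass picks plastic sheeting + mosquito nets + tarpaulins — 1708 at 190 kg.
Dropping mosquito nets and tarpaulins frees 82 kg; slotting in oral rehydration salts (86 kg) lifts the total to 1829 at 194 kg.
No other feasible combination exceeds 1829.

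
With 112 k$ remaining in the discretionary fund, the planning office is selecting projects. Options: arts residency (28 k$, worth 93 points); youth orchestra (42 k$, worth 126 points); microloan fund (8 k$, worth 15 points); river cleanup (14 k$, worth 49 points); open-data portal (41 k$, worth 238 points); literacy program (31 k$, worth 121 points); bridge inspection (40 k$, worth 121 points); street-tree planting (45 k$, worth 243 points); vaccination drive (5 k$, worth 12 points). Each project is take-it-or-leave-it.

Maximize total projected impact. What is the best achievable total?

545

Ranking by ratio (projected impact/k$): open-data portal 5.80, street-tree planting 5.40, literacy program 3.90.
Taking the top-ratio projects first gives river cleanup + open-data portal + street-tree planting + vaccination drive for 542 (105 k$).
Replace vaccination drive with microloan fund: the trade gains 3 net, giving 545 at 108 k$.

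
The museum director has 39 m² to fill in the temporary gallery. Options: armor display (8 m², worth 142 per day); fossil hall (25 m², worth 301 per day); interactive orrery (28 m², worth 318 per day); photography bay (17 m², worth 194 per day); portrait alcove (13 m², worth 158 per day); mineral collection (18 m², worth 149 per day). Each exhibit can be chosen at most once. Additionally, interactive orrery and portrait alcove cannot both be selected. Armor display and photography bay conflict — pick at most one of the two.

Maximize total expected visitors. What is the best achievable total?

460

Density check — armor display 17.75, portrait alcove 12.15, fossil hall 12.04, photography bay 11.41 are the best per m².
Armor display + interactive orrery uses 36 of the 39 m² and totals 460.
The closest alternative, fossil hall + portrait alcove, reaches only 459.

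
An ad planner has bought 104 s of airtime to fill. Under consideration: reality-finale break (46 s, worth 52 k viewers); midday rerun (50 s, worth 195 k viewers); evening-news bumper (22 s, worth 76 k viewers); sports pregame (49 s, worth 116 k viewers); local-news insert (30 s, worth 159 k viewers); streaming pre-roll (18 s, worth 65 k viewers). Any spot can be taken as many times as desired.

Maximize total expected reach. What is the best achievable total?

Taking 3×local-news insert: 90 s used, 477 in expected reach.
The spare 14 s is too small for any remaining spot, and no exchange beats 477.

477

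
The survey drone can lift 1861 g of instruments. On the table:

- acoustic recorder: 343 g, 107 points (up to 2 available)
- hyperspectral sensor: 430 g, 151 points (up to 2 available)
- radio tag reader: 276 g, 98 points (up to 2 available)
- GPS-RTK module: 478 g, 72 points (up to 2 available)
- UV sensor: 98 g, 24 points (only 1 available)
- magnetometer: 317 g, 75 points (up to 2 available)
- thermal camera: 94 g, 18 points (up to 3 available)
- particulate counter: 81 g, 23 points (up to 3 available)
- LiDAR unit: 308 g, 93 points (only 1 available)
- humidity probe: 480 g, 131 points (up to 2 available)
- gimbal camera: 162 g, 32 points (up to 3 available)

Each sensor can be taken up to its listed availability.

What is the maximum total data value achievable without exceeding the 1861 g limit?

A density-first pass picks acoustic recorder + 2×hyperspectral sensor + 2×radio tag reader + particulate counter — 628 at 1836 g.
Dropping particulate counter frees 81 g; slotting in UV sensor (98 g) lifts the total to 629 at 1853 g.
No other feasible combination exceeds 629.

629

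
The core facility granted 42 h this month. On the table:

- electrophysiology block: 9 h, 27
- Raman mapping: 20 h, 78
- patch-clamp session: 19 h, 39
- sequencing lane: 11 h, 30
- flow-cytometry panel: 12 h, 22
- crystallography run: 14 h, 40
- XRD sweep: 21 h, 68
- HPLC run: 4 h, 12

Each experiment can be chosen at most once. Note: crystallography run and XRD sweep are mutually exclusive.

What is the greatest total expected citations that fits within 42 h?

Best packing: Raman mapping + XRD sweep — 41 h, 146 total.
Every other selection either busts 42 h or breaks a pairing rule or fails to beat 146.

146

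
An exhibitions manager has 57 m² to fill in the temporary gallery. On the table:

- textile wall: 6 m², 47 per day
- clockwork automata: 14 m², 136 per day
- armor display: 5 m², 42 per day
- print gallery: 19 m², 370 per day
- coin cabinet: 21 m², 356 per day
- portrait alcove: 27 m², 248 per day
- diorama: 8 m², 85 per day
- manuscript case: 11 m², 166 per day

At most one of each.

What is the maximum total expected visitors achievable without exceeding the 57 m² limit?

939

The ratio heuristic lands on armor display + print gallery + coin cabinet + manuscript case (934) but leaves 1 m² idle.
Replace armor display with textile wall: the trade gains 5 net, giving 939 at 57 m².
Next best is armor display + print gallery + coin cabinet + manuscript case at 934 (56 m²) — short by 5.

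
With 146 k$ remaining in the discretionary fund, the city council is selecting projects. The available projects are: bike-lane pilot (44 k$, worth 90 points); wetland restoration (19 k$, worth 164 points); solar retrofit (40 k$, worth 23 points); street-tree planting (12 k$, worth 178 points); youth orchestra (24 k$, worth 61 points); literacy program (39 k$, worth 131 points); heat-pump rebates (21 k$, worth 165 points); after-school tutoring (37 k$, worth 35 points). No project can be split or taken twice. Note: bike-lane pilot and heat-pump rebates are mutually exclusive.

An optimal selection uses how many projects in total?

The maximum projected impact within 146 k$ is 699.
wetland restoration + street-tree planting + youth orchestra + literacy program + heat-pump rebates hits 699 at 115 k$.
All optima have 5 projects.

5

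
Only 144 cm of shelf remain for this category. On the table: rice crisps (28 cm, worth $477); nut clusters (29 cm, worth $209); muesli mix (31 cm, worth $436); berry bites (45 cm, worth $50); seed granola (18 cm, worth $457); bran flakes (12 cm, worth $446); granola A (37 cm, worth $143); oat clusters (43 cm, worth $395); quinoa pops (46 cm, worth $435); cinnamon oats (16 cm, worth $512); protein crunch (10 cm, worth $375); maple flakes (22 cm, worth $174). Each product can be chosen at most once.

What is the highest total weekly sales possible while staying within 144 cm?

2912

By weekly sales per cm: protein crunch 37.50, bran flakes 37.17, cinnamon oats 32.00 lead.
Greedy by ratio would take rice crisps + muesli mix + seed granola + bran flakes + cinnamon oats + protein crunch + maple flakes: 137 cm used, total 2877.
Dropping maple flakes frees 22 cm; slotting in nut clusters (29 cm) lifts the total to 2912 at 144 cm.
The closest alternative, rice crisps + muesli mix + seed granola + bran flakes + cinnamon oats + protein crunch + maple flakes, reaches only 2877.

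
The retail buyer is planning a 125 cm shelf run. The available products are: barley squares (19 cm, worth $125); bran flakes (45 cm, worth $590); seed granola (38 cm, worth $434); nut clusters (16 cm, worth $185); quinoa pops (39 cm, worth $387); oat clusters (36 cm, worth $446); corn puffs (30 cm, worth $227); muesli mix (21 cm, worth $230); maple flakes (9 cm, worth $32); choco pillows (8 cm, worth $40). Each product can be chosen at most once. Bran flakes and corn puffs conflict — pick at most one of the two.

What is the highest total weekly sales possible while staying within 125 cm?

Greedy by ratio would take bran flakes + nut clusters + oat clusters + muesli mix: 118 cm used, total 1451.
Dropping nut clusters and muesli mix frees 37 cm; slotting in seed granola (38 cm) lifts the total to 1470 at 119 cm.
Runner-up bran flakes + nut clusters + oat clusters + muesli mix tops out at 1451.

1470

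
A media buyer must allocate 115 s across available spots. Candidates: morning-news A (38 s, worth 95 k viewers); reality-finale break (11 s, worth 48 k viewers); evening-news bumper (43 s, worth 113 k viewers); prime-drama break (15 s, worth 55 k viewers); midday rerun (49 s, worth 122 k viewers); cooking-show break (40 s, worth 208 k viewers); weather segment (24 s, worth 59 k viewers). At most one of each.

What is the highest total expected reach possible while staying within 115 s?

By expected reach per s: cooking-show break 5.20, reality-finale break 4.36, prime-drama break 3.67 lead.
A density-first pass picks reality-finale break + evening-news bumper + prime-drama break + cooking-show break — 424 at 109 s.
Replace evening-news bumper with midday rerun: the trade gains 9 net, giving 433 at 115 s.

433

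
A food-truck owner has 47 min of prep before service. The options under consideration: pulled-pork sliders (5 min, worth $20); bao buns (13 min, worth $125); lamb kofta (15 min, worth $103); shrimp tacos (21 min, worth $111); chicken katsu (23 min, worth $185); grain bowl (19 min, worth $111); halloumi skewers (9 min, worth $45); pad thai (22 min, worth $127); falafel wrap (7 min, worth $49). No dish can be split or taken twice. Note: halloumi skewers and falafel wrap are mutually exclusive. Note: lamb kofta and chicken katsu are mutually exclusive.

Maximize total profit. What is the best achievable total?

359

Best packing: bao buns + chicken katsu + falafel wrap — 43 min, 359 total.
Next best is bao buns + chicken katsu + halloumi skewers at 355 (45 min) — short by 4.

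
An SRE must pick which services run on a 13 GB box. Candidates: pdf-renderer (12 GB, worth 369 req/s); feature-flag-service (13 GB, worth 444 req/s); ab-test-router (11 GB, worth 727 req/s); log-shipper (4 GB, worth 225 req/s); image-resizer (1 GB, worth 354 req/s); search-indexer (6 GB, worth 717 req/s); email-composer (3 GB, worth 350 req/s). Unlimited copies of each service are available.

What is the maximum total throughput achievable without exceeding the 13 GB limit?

13×image-resizer uses 13 of the 13 GB and totals 4602.
Nothing else within 13 GB beats 4602.

4602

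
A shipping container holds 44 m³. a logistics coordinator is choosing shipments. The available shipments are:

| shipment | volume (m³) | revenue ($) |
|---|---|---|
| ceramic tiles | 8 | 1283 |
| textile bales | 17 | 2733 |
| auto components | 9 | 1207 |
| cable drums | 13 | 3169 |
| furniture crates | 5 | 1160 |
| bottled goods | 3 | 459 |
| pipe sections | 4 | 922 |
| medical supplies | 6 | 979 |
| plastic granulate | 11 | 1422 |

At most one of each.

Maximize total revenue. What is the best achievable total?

8500

By revenue per m³: cable drums 243.77, furniture crates 232.00, pipe sections 230.50, medical supplies 163.17 lead.
Greedy by ratio would take ceramic tiles + cable drums + furniture crates + bottled goods + pipe sections + medical supplies: 39 m³ used, total 7972.
Dropping ceramic tiles and pipe sections frees 12 m³; slotting in textile bales (17 m³) lifts the total to 8500 at 44 m³.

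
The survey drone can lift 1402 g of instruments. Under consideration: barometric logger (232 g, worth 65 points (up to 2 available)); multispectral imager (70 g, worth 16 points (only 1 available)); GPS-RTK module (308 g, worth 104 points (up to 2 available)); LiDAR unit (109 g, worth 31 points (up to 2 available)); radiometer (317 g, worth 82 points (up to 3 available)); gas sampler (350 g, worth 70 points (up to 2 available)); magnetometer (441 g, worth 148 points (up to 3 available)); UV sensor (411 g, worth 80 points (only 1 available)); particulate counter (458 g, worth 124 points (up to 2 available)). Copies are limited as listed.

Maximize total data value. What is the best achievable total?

A density-first pass picks multispectral imager + 2×GPS-RTK module + 2×LiDAR unit + magnetometer — 434 at 1345 g.
Dropping 2×GPS-RTK module and 2×LiDAR unit frees 834 g; slotting in 2×magnetometer (882 g) lifts the total to 460 at 1393 g.
Every other selection either busts 1402 g or exceeds an availability limit or fails to beat 460.

460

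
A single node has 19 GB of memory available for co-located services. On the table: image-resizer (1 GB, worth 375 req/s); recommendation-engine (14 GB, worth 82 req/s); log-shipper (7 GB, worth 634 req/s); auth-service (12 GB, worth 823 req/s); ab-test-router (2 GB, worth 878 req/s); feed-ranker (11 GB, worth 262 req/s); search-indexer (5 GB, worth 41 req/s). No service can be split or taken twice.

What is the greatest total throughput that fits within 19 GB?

By throughput per GB: ab-test-router 439.00, image-resizer 375.00, log-shipper 90.57 lead.
The ratio heuristic lands on image-resizer + log-shipper + ab-test-router + search-indexer (1928) but leaves 4 GB idle.
The 12 GB tied up in log-shipper and search-indexer is better spent on auth-service — total rises to 2076 (15 GB).

2076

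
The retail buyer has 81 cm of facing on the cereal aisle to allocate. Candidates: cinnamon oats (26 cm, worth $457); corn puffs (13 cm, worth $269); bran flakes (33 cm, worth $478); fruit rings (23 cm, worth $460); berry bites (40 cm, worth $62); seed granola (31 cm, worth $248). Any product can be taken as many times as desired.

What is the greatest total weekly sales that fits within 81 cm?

Best packing: 6×corn puffs — 78 cm, 1614 total.

1614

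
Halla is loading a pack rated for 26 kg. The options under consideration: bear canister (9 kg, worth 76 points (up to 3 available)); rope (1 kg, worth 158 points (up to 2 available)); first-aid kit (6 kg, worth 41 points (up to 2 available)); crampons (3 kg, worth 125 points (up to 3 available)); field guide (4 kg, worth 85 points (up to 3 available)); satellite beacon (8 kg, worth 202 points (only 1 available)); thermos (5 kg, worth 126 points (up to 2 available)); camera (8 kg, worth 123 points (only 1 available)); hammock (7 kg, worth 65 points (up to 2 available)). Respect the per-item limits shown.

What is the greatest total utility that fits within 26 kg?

By utility per kg: rope 158.00, crampons 41.67, satellite beacon 25.25 lead.
Greedy by ratio would take 2×rope + 3×crampons + satellite beacon + thermos: 24 kg used, total 1019.
The 8 kg tied up in satellite beacon is better spent on field guide + thermos — total rises to 1028 (25 kg).
Every other selection either busts 26 kg or exceeds an availability limit or fails to beat 1028.

1028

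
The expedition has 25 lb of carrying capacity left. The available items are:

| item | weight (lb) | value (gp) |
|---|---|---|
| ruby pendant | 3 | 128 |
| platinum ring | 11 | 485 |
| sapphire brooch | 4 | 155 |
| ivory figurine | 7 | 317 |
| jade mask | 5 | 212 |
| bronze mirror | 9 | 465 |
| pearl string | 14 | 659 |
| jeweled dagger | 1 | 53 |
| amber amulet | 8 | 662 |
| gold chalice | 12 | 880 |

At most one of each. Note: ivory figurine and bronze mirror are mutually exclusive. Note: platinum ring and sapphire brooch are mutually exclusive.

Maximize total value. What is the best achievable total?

1754

Density check — amber amulet 82.75, gold chalice 73.33, jeweled dagger 53.00 are the best per lb.
Taking the top-ratio items first gives ruby pendant + jeweled dagger + amber amulet + gold chalice for 1723 (24 lb).
Dropping ruby pendant and jeweled dagger frees 4 lb; slotting in jade mask (5 lb) lifts the total to 1754 at 25 lb.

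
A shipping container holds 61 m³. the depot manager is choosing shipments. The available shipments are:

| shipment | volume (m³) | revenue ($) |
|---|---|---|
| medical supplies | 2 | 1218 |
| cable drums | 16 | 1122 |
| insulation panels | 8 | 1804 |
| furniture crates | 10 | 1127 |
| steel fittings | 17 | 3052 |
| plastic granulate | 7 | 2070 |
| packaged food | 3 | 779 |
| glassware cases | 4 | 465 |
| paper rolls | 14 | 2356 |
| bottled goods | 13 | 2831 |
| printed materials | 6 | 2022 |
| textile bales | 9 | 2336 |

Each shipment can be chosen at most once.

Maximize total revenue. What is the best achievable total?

Ranking by ratio (revenue/m³): medical supplies 609.00, printed materials 337.00, plastic granulate 295.71, packaged food 259.67.
Greedy by ratio would take medical supplies + insulation panels + plastic granulate + packaged food + glassware cases + bottled goods + printed materials + textile bales: 52 m³ used, total 13525.
The 8 m³ tied up in insulation panels is better spent on steel fittings — total rises to 14773 (61 m³).
Runner-up medical supplies + insulation panels + plastic granulate + paper rolls + bottled goods + printed materials + textile bales tops out at 14637.

14773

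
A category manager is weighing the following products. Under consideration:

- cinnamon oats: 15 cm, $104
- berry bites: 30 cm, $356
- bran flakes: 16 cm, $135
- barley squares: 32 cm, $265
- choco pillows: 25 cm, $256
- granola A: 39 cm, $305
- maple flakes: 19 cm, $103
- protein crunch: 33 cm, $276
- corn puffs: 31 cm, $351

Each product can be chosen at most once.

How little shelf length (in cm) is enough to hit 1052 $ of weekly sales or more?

101

Need the lightest bundle worth ≥ 1052.
cinnamon oats + berry bites + choco pillows + corn puffs: 1067 weekly sales at 101 cm.
No combination under 101 cm hits 1052.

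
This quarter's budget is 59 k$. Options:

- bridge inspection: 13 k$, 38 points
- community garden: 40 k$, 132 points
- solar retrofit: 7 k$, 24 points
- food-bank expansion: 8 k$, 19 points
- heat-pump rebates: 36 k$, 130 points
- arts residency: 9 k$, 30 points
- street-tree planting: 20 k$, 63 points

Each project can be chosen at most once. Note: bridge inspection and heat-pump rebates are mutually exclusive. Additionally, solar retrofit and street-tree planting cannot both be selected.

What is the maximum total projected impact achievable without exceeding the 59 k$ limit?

193

The ratio heuristic lands on solar retrofit + heat-pump rebates + arts residency (184) but leaves 7 k$ idle.
Dropping solar retrofit and arts residency frees 16 k$; slotting in street-tree planting (20 k$) lifts the total to 193 at 56 k$.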